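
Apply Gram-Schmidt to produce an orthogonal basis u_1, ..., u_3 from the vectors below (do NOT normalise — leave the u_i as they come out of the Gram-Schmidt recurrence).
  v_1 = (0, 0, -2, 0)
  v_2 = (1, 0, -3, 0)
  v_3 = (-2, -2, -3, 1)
Orthogonal basis:
  u_1 = (0, 0, -2, 0)
  u_2 = (1, 0, 0, 0)
  u_3 = (0, -2, 0, 1)

Apply the Gram-Schmidt recurrence
  u_1 = v_1
  u_i = v_i − Σ_{j<i} ((v_i · u_j) / (u_j · u_j)) · u_j.

Step by step this gives:
  u_1 = (0, 0, -2, 0)
  u_2 = (1, 0, 0, 0)
  u_3 = (0, -2, 0, 1)

Orthogonality check:
  u_2 · u_1 = 0 (should be 0)
  u_3 · u_1 = 0 (should be 0)
  u_3 · u_2 = 0 (should be 0)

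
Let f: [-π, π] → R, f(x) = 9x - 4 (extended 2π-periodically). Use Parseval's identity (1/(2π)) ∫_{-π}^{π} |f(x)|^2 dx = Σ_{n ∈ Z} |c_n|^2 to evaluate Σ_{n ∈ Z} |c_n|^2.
Σ |c_n|^2 = 27π^2 + 16

Expand and integrate term by term over [-π, π]:
  ∫ (9x)^2 dx = 81·(2π^3/3); ∫ 2·9·(-4)·x dx = 0 (odd integrand); ∫ (-4)^2 dx = 16·2π.
So (1/(2π)) ∫_{-π}^{π} (9x - 4)^2 dx = 81π^2/3 + 16 = 27π^2 + 16.
Parseval ⇒ Σ |c_n|^2 = 27π^2 + 16.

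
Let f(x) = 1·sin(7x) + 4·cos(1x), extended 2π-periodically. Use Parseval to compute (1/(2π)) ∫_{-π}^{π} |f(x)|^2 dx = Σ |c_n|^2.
Σ |c_n|^2 = 17/2

Expand |f|^2 and use orthogonality of {sin(nx), cos(mx)} on [-π, π]:
  ∫_{-π}^{π} sin(nx)^2 dx = π, ∫ cos(mx)^2 dx = π, and cross terms integrate to 0.
So ∫_{-π}^{π} f(x)^2 dx = 1^2 · π + 4^2 · π = (1 + 16)π.
Divide by 2π: (1 + 16)/2 = 17/2.
By Parseval, this equals Σ |c_n|^2.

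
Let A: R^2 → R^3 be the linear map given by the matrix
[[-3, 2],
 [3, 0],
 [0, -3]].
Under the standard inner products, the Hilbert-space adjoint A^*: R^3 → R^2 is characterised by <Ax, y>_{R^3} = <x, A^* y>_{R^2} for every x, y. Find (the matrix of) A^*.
A^* = A^T =
[[-3, 3, 0],
 [2, 0, -3]]

For real matrices with standard dot products, the defining identity <Ax, y> = <x, A^* y> gives (Ax)^T y = x^T (A^*) y, i.e. x^T A^T y = x^T (A^*) y. Since this holds for all x, y, we must have A^* = A^T. Therefore
A^* =
[[-3, 3, 0],
 [2, 0, -3]].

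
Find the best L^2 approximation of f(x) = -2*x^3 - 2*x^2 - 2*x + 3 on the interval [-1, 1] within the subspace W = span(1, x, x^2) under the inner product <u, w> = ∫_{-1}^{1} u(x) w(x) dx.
g(x) = -2*x^2 - 16*x/5 + 3

The best approximation g ∈ W is the orthogonal projection of f onto W. Writing g = a_0 + a_1 x + a_2 x^2, the coefficients solve the normal equations G · a = b where
  G_{ij} = <φ_i, φ_j> and b_i = <f, φ_i>, with φ_0 = 1, φ_1 = x, φ_2 = x^2.
G =
  [2, 0, 2/3]
  [0, 2/3, 0]
  [2/3, 0, 2/5],
b = (14/3, -32/15, 6/5).
Solving gives a_0 = 3, a_1 = -16/5, a_2 = -2, so
  g(x) = -2*x^2 - 16*x/5 + 3.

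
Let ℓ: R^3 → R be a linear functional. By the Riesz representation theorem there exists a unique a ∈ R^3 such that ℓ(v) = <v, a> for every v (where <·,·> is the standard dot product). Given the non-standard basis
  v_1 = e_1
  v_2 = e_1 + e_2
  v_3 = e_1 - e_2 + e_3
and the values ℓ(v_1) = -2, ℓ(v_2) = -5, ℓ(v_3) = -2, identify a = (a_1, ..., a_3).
a = (-2, -3, -3)

Write a = (a_1, ..., a_3) in the standard basis. For each basis vector v_i, ℓ(v_i) = <v_i, a> is a linear equation in the a_j's. Collect the n equations into a matrix system V a = ℓ, where row i of V is v_i (expressed in the standard basis). Since V is invertible (lower-triangular with 1s on the diagonal, up to permutation), solve by back-substitution:
  V =
[[1, 0, 0],
 [1, 1, 0],
 [1, -1, 1]]
  V a = (-2, -5, -2)
Solving gives a = (-2, -3, -3).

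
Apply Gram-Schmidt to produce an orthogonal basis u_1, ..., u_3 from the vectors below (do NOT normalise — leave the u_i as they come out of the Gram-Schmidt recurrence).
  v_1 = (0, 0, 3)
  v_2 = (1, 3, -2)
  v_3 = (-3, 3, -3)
Orthogonal basis:
  u_1 = (0, 0, 3)
  u_2 = (1, 3, 0)
  u_3 = (-18/5, 6/5, 0)

Apply the Gram-Schmidt recurrence
  u_1 = v_1
  u_i = v_i − Σ_{j<i} ((v_i · u_j) / (u_j · u_j)) · u_j.

Step by step this gives:
  u_1 = (0, 0, 3)
  u_2 = (1, 3, 0)
  u_3 = (-18/5, 6/5, 0)

Orthogonality check:
  u_2 · u_1 = 0 (should be 0)
  u_3 · u_1 = 0 (should be 0)
  u_3 · u_2 = 0 (should be 0)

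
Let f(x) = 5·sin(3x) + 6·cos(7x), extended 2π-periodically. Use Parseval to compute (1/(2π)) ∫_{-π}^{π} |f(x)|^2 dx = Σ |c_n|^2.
Σ |c_n|^2 = 61/2

Expand |f|^2 and use orthogonality of {sin(nx), cos(mx)} on [-π, π]:
  ∫_{-π}^{π} sin(nx)^2 dx = π, ∫ cos(mx)^2 dx = π, and cross terms integrate to 0.
So ∫_{-π}^{π} f(x)^2 dx = 5^2 · π + 6^2 · π = (25 + 36)π.
Divide by 2π: (25 + 36)/2 = 61/2.
By Parseval, this equals Σ |c_n|^2.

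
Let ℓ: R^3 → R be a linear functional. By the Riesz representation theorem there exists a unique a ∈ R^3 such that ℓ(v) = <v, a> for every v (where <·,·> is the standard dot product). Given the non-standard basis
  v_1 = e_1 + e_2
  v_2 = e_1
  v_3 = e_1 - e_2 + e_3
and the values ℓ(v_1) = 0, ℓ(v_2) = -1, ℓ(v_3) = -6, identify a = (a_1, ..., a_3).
a = (-1, 1, -4)

Write a = (a_1, ..., a_3) in the standard basis. For each basis vector v_i, ℓ(v_i) = <v_i, a> is a linear equation in the a_j's. Collect the n equations into a matrix system V a = ℓ, where row i of V is v_i (expressed in the standard basis). Since V is invertible (lower-triangular with 1s on the diagonal, up to permutation), solve by back-substitution:
  V =
[[1, 1, 0],
 [1, 0, 0],
 [1, -1, 1]]
  V a = (0, -1, -6)
Solving gives a = (-1, 1, -4).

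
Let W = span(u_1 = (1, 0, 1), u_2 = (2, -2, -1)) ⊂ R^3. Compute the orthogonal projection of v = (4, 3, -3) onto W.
proj_W(v) = (22/17, -18/17, -5/17)

Set up U = [u_1 | ... | u_2] ∈ R^(3×2). The projector onto W = col(U) is P = U (U^T U)^(-1) U^T.
Compute U^T U =
  [2, 1]
  [1, 9],
and U^T v = (1, 5).
Solve U^T U · c = U^T v for the coefficients: c = (4/17, 9/17). The projection is proj_W(v) = U c.
Check: (v - proj_W(v)) · u_1 = 0  (should be 0).
Check: (v - proj_W(v)) · u_2 = 0  (should be 0).
Result: proj_W(v) = (22/17, -18/17, -5/17).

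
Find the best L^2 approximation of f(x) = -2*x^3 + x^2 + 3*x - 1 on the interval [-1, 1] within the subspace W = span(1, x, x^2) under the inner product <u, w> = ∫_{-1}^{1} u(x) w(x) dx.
g(x) = x^2 + 9*x/5 - 1

The best approximation g ∈ W is the orthogonal projection of f onto W. Writing g = a_0 + a_1 x + a_2 x^2, the coefficients solve the normal equations G · a = b where
  G_{ij} = <φ_i, φ_j> and b_i = <f, φ_i>, with φ_0 = 1, φ_1 = x, φ_2 = x^2.
G =
  [2, 0, 2/3]
  [0, 2/3, 0]
  [2/3, 0, 2/5],
b = (-4/3, 6/5, -4/15).
Solving gives a_0 = -1, a_1 = 9/5, a_2 = 1, so
  g(x) = x^2 + 9*x/5 - 1.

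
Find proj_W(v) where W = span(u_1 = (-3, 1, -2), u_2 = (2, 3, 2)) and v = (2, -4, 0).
proj_W(v) = (314/189, -772/189, 88/189)

Set up U = [u_1 | ... | u_2] ∈ R^(3×2). The projector onto W = col(U) is P = U (U^T U)^(-1) U^T.
Compute U^T U =
  [14, -7]
  [-7, 17],
and U^T v = (-10, -8).
Solve U^T U · c = U^T v for the coefficients: c = (-226/189, -26/27). The projection is proj_W(v) = U c.
Check: (v - proj_W(v)) · u_1 = 0  (should be 0).
Check: (v - proj_W(v)) · u_2 = 0  (should be 0).
Result: proj_W(v) = (314/189, -772/189, 88/189).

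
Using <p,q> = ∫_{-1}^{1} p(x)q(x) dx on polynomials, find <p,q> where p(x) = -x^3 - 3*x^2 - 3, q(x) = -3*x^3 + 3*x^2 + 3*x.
<p,q> = -348/35

Expand the product: p(x)·q(x) = 3*x^6 + 6*x^5 - 12*x^4 - 9*x^2 - 9*x.
∫_{-1}^{1} of each monomial x^k gives [2/(k+1) if k even, 0 if k odd]. Integrating term-by-term (or equivalently evaluating the antiderivative F(x) = 3*x^7/7 + x^6 - 12*x^5/5 - 3*x^3 - 9*x^2/2 at the endpoints):
  F(1) − F(−1) = -593/70 − (103/70) = -348/35.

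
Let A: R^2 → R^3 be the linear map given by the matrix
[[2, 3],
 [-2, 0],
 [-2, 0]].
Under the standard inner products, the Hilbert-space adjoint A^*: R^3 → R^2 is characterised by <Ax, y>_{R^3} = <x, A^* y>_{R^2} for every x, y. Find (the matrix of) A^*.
A^* = A^T =
[[2, -2, -2],
 [3, 0, 0]]

For real matrices with standard dot products, the defining identity <Ax, y> = <x, A^* y> gives (Ax)^T y = x^T (A^*) y, i.e. x^T A^T y = x^T (A^*) y. Since this holds for all x, y, we must have A^* = A^T. Therefore
A^* =
[[2, -2, -2],
 [3, 0, 0]].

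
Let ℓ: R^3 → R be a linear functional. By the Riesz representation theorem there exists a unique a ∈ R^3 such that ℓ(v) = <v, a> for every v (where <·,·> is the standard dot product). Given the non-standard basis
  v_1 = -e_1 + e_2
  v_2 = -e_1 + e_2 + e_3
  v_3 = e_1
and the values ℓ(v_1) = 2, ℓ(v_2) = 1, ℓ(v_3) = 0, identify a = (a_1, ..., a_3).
a = (0, 2, -1)

Write a = (a_1, ..., a_3) in the standard basis. For each basis vector v_i, ℓ(v_i) = <v_i, a> is a linear equation in the a_j's. Collect the n equations into a matrix system V a = ℓ, where row i of V is v_i (expressed in the standard basis). Since V is invertible (lower-triangular with 1s on the diagonal, up to permutation), solve by back-substitution:
  V =
[[-1, 1, 0],
 [-1, 1, 1],
 [1, 0, 0]]
  V a = (2, 1, 0)
Solving gives a = (0, 2, -1).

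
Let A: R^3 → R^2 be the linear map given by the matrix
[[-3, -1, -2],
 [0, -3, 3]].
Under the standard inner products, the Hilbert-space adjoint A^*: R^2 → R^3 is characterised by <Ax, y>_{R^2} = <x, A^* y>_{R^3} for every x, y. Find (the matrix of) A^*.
A^* = A^T =
[[-3, 0],
 [-1, -3],
 [-2, 3]]

For real matrices with standard dot products, the defining identity <Ax, y> = <x, A^* y> gives (Ax)^T y = x^T (A^*) y, i.e. x^T A^T y = x^T (A^*) y. Since this holds for all x, y, we must have A^* = A^T. Therefore
A^* =
[[-3, 0],
 [-1, -3],
 [-2, 3]].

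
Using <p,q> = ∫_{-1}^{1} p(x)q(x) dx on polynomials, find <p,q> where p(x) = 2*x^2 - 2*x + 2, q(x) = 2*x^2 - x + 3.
<p,q> = 108/5

Expand the product: p(x)·q(x) = 4*x^4 - 6*x^3 + 12*x^2 - 8*x + 6.
∫_{-1}^{1} of each monomial x^k gives [2/(k+1) if k even, 0 if k odd]. Integrating term-by-term (or equivalently evaluating the antiderivative F(x) = 4*x^5/5 - 3*x^4/2 + 4*x^3 - 4*x^2 + 6*x at the endpoints):
  F(1) − F(−1) = 53/10 − (-163/10) = 108/5.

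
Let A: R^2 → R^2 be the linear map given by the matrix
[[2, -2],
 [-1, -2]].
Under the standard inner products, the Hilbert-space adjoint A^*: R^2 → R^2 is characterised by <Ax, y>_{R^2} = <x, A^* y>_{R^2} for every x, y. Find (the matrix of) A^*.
A^* = A^T =
[[2, -1],
 [-2, -2]]

For real matrices with standard dot products, the defining identity <Ax, y> = <x, A^* y> gives (Ax)^T y = x^T (A^*) y, i.e. x^T A^T y = x^T (A^*) y. Since this holds for all x, y, we must have A^* = A^T. Therefore
A^* =
[[2, -1],
 [-2, -2]].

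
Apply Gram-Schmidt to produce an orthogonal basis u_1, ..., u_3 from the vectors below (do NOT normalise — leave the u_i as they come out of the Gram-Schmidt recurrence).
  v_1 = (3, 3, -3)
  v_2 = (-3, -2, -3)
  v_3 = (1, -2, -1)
Orthogonal basis:
  u_1 = (3, 3, -3)
  u_2 = (-7/3, -4/3, -11/3)
  u_3 = (45/31, -54/31, -9/31)

Apply the Gram-Schmidt recurrence
  u_1 = v_1
  u_i = v_i − Σ_{j<i} ((v_i · u_j) / (u_j · u_j)) · u_j.

Step by step this gives:
  u_1 = (3, 3, -3)
  u_2 = (-7/3, -4/3, -11/3)
  u_3 = (45/31, -54/31, -9/31)

Orthogonality check:
  u_2 · u_1 = 0 (should be 0)
  u_3 · u_1 = 0 (should be 0)
  u_3 · u_2 = 0 (should be 0)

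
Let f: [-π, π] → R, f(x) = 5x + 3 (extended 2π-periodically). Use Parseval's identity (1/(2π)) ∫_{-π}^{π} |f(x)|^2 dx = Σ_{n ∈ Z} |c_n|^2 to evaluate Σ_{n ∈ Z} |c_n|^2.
Σ |c_n|^2 = 25π^2/3 + 9

Expand and integrate term by term over [-π, π]:
  ∫ (5x)^2 dx = 25·(2π^3/3); ∫ 2·5·(3)·x dx = 0 (odd integrand); ∫ 3^2 dx = 9·2π.
So (1/(2π)) ∫_{-π}^{π} (5x + 3)^2 dx = 25π^2/3 + 9 = 25π^2/3 + 9.
Parseval ⇒ Σ |c_n|^2 = 25π^2/3 + 9.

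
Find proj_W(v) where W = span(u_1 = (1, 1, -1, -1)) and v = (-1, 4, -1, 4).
proj_W(v) = (0, 0, 0, 0)

Set up U = [u_1 | ... | u_1] ∈ R^(4×1). The projector onto W = col(U) is P = U (U^T U)^(-1) U^T.
Compute U^T U =
  [4],
and U^T v = (0).
Solve U^T U · c = U^T v for the coefficients: c = (0). The projection is proj_W(v) = U c.
Check: (v - proj_W(v)) · u_1 = 0  (should be 0).
Result: proj_W(v) = (0, 0, 0, 0).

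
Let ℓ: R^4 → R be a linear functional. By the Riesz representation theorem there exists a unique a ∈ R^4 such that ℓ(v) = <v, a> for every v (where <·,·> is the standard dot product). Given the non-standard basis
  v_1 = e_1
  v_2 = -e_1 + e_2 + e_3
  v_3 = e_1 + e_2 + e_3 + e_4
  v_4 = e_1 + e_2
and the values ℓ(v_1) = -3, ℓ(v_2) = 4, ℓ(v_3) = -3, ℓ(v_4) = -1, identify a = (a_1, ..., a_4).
a = (-3, 2, -1, -1)

Write a = (a_1, ..., a_4) in the standard basis. For each basis vector v_i, ℓ(v_i) = <v_i, a> is a linear equation in the a_j's. Collect the n equations into a matrix system V a = ℓ, where row i of V is v_i (expressed in the standard basis). Since V is invertible (lower-triangular with 1s on the diagonal, up to permutation), solve by back-substitution:
  V =
[[1, 0, 0, 0],
 [-1, 1, 1, 0],
 [1, 1, 1, 1],
 [1, 1, 0, 0]]
  V a = (-3, 4, -3, -1)
Solving gives a = (-3, 2, -1, -1).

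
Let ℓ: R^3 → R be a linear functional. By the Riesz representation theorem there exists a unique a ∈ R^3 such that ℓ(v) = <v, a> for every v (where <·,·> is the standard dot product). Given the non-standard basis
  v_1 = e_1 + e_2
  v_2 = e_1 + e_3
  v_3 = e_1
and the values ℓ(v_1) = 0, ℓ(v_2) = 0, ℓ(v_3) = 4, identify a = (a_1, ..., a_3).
a = (4, -4, -4)

Write a = (a_1, ..., a_3) in the standard basis. For each basis vector v_i, ℓ(v_i) = <v_i, a> is a linear equation in the a_j's. Collect the n equations into a matrix system V a = ℓ, where row i of V is v_i (expressed in the standard basis). Since V is invertible (lower-triangular with 1s on the diagonal, up to permutation), solve by back-substitution:
  V =
[[1, 1, 0],
 [1, 0, 1],
 [1, 0, 0]]
  V a = (0, 0, 4)
Solving gives a = (4, -4, -4).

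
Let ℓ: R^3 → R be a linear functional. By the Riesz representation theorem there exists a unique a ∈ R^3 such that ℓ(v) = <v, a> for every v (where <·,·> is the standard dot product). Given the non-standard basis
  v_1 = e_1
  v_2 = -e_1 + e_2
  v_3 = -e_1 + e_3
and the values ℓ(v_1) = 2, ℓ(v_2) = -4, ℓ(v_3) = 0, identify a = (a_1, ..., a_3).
a = (2, -2, 2)

Write a = (a_1, ..., a_3) in the standard basis. For each basis vector v_i, ℓ(v_i) = <v_i, a> is a linear equation in the a_j's. Collect the n equations into a matrix system V a = ℓ, where row i of V is v_i (expressed in the standard basis). Since V is invertible (lower-triangular with 1s on the diagonal, up to permutation), solve by back-substitution:
  V =
[[1, 0, 0],
 [-1, 1, 0],
 [-1, 0, 1]]
  V a = (2, -4, 0)
Solving gives a = (2, -2, 2).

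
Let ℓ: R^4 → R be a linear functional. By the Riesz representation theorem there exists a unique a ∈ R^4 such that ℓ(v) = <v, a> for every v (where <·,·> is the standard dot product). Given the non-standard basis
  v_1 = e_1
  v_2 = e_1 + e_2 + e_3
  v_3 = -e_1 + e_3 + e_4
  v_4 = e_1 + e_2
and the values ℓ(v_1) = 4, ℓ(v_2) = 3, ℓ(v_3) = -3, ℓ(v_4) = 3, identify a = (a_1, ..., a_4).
a = (4, -1, 0, 1)

Write a = (a_1, ..., a_4) in the standard basis. For each basis vector v_i, ℓ(v_i) = <v_i, a> is a linear equation in the a_j's. Collect the n equations into a matrix system V a = ℓ, where row i of V is v_i (expressed in the standard basis). Since V is invertible (lower-triangular with 1s on the diagonal, up to permutation), solve by back-substitution:
  V =
[[1, 0, 0, 0],
 [1, 1, 1, 0],
 [-1, 0, 1, 1],
 [1, 1, 0, 0]]
  V a = (4, 3, -3, 3)
Solving gives a = (4, -1, 0, 1).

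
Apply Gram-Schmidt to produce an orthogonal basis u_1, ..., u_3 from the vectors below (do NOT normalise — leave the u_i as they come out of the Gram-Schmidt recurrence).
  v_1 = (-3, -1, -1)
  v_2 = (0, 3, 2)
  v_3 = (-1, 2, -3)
Orthogonal basis:
  u_1 = (-3, -1, -1)
  u_2 = (-15/11, 28/11, 17/11)
  u_3 = (19/59, 114/59, -171/59)

Apply the Gram-Schmidt recurrence
  u_1 = v_1
  u_i = v_i − Σ_{j<i} ((v_i · u_j) / (u_j · u_j)) · u_j.

Step by step this gives:
  u_1 = (-3, -1, -1)
  u_2 = (-15/11, 28/11, 17/11)
  u_3 = (19/59, 114/59, -171/59)

Orthogonality check:
  u_2 · u_1 = 0 (should be 0)
  u_3 · u_1 = 0 (should be 0)
  u_3 · u_2 = 0 (should be 0)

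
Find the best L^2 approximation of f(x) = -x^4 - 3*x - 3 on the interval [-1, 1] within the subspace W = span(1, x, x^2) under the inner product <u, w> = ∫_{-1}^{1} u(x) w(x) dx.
g(x) = -6*x^2/7 - 3*x - 102/35

The best approximation g ∈ W is the orthogonal projection of f onto W. Writing g = a_0 + a_1 x + a_2 x^2, the coefficients solve the normal equations G · a = b where
  G_{ij} = <φ_i, φ_j> and b_i = <f, φ_i>, with φ_0 = 1, φ_1 = x, φ_2 = x^2.
G =
  [2, 0, 2/3]
  [0, 2/3, 0]
  [2/3, 0, 2/5],
b = (-32/5, -2, -16/7).
Solving gives a_0 = -102/35, a_1 = -3, a_2 = -6/7, so
  g(x) = -6*x^2/7 - 3*x - 102/35.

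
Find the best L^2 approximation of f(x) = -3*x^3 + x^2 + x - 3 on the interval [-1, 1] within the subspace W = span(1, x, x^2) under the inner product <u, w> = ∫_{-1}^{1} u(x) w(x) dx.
g(x) = x^2 - 4*x/5 - 3

The best approximation g ∈ W is the orthogonal projection of f onto W. Writing g = a_0 + a_1 x + a_2 x^2, the coefficients solve the normal equations G · a = b where
  G_{ij} = <φ_i, φ_j> and b_i = <f, φ_i>, with φ_0 = 1, φ_1 = x, φ_2 = x^2.
G =
  [2, 0, 2/3]
  [0, 2/3, 0]
  [2/3, 0, 2/5],
b = (-16/3, -8/15, -8/5).
Solving gives a_0 = -3, a_1 = -4/5, a_2 = 1, so
  g(x) = x^2 - 4*x/5 - 3.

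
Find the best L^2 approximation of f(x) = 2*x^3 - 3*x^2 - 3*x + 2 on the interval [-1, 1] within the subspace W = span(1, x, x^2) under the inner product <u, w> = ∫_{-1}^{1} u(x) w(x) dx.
g(x) = -3*x^2 - 9*x/5 + 2

The best approximation g ∈ W is the orthogonal projection of f onto W. Writing g = a_0 + a_1 x + a_2 x^2, the coefficients solve the normal equations G · a = b where
  G_{ij} = <φ_i, φ_j> and b_i = <f, φ_i>, with φ_0 = 1, φ_1 = x, φ_2 = x^2.
G =
  [2, 0, 2/3]
  [0, 2/3, 0]
  [2/3, 0, 2/5],
b = (2, -6/5, 2/15).
Solving gives a_0 = 2, a_1 = -9/5, a_2 = -3, so
  g(x) = -3*x^2 - 9*x/5 + 2.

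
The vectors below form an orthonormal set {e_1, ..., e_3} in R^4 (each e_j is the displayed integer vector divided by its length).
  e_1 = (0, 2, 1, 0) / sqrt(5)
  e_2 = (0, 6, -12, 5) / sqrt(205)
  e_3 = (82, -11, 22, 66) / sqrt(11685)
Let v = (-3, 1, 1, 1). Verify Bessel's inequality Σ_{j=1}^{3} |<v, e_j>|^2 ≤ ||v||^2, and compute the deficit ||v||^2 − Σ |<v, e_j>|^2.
Σ |<v, e_j>|^2 = 1211/285; ||v||^2 = 12; deficit = 2209/285

Write each e_j = u_j / sqrt(<u_j, u_j>) where u_j is the displayed integer vector. Then <v, e_j> = <v, u_j> / sqrt(<u_j, u_j>), so |<v, e_j>|^2 = <v, u_j>^2 / <u_j, u_j>.
Coefficients: <v, e_1> = 3/sqrt(5), <v, e_2> = -1/sqrt(205), <v, e_3> = -169/sqrt(11685).
Square and sum: Σ |<v, e_j>|^2 = 1211/285.
Compute ||v||^2 = v·v = 12.
Deficit = 12 − 1211/285 = 2209/285 ≥ 0, confirming Bessel's inequality. (The deficit equals ||v − Σ <v,e_j> e_j||^2, the squared distance from v to span{e_j}.)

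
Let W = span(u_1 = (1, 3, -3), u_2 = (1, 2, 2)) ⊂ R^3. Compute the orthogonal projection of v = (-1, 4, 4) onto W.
proj_W(v) = (131/85, 50/17, 322/85)

Set up U = [u_1 | ... | u_2] ∈ R^(3×2). The projector onto W = col(U) is P = U (U^T U)^(-1) U^T.
Compute U^T U =
  [19, 1]
  [1, 9],
and U^T v = (-1, 15).
Solve U^T U · c = U^T v for the coefficients: c = (-12/85, 143/85). The projection is proj_W(v) = U c.
Check: (v - proj_W(v)) · u_1 = 0  (should be 0).
Check: (v - proj_W(v)) · u_2 = 0  (should be 0).
Result: proj_W(v) = (131/85, 50/17, 322/85).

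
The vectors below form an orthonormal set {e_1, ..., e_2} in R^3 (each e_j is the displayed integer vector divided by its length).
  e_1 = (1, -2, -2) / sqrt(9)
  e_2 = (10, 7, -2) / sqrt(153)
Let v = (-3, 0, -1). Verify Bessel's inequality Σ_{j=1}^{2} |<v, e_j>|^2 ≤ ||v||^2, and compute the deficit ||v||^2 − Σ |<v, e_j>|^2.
Σ |<v, e_j>|^2 = 89/17; ||v||^2 = 10; deficit = 81/17

Write each e_j = u_j / sqrt(<u_j, u_j>) where u_j is the displayed integer vector. Then <v, e_j> = <v, u_j> / sqrt(<u_j, u_j>), so |<v, e_j>|^2 = <v, u_j>^2 / <u_j, u_j>.
Coefficients: <v, e_1> = -1/sqrt(9), <v, e_2> = -28/sqrt(153).
Square and sum: Σ |<v, e_j>|^2 = 89/17.
Compute ||v||^2 = v·v = 10.
Deficit = 10 − 89/17 = 81/17 ≥ 0, confirming Bessel's inequality. (The deficit equals ||v − Σ <v,e_j> e_j||^2, the squared distance from v to span{e_j}.)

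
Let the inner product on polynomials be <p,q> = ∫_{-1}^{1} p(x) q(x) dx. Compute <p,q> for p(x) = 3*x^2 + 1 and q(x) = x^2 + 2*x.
<p,q> = 28/15

Expand the product: p(x)·q(x) = 3*x^4 + 6*x^3 + x^2 + 2*x.
∫_{-1}^{1} of each monomial x^k gives [2/(k+1) if k even, 0 if k odd]. Integrating term-by-term (or equivalently evaluating the antiderivative F(x) = 3*x^5/5 + 3*x^4/2 + x^3/3 + x^2 at the endpoints):
  F(1) − F(−1) = 103/30 − (47/30) = 28/15.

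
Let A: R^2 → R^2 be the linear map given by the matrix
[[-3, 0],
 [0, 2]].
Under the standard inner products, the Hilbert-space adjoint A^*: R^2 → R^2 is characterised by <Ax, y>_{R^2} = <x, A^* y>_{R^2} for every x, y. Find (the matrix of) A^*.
A^* = A^T =
[[-3, 0],
 [0, 2]]

For real matrices with standard dot products, the defining identity <Ax, y> = <x, A^* y> gives (Ax)^T y = x^T (A^*) y, i.e. x^T A^T y = x^T (A^*) y. Since this holds for all x, y, we must have A^* = A^T. Therefore
A^* =
[[-3, 0],
 [0, 2]].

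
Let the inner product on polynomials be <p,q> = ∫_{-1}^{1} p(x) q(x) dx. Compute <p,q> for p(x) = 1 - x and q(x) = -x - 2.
<p,q> = -10/3

Expand the product: p(x)·q(x) = x^2 + x - 2.
∫_{-1}^{1} of each monomial x^k gives [2/(k+1) if k even, 0 if k odd]. Integrating term-by-term (or equivalently evaluating the antiderivative F(x) = x^3/3 + x^2/2 - 2*x at the endpoints):
  F(1) − F(−1) = -7/6 − (13/6) = -10/3.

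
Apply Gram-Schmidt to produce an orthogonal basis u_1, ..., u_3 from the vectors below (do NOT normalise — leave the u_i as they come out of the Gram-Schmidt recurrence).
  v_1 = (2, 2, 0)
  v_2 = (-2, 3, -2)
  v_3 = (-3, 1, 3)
Orthogonal basis:
  u_1 = (2, 2, 0)
  u_2 = (-5/2, 5/2, -2)
  u_3 = (-46/33, 46/33, 115/33)

Apply the Gram-Schmidt recurrence
  u_1 = v_1
  u_i = v_i − Σ_{j<i} ((v_i · u_j) / (u_j · u_j)) · u_j.

Step by step this gives:
  u_1 = (2, 2, 0)
  u_2 = (-5/2, 5/2, -2)
  u_3 = (-46/33, 46/33, 115/33)

Orthogonality check:
  u_2 · u_1 = 0 (should be 0)
  u_3 · u_1 = 0 (should be 0)
  u_3 · u_2 = 0 (should be 0)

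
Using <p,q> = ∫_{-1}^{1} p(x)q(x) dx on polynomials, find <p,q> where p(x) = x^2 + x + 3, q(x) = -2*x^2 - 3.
<p,q> = -124/5

Expand the product: p(x)·q(x) = -2*x^4 - 2*x^3 - 9*x^2 - 3*x - 9.
∫_{-1}^{1} of each monomial x^k gives [2/(k+1) if k even, 0 if k odd]. Integrating term-by-term (or equivalently evaluating the antiderivative F(x) = -2*x^5/5 - x^4/2 - 3*x^3 - 3*x^2/2 - 9*x at the endpoints):
  F(1) − F(−1) = -72/5 − (52/5) = -124/5.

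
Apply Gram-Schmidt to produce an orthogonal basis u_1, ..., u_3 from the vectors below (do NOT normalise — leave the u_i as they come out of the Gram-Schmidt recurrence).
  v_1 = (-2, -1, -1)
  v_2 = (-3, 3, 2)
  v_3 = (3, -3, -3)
Orthogonal basis:
  u_1 = (-2, -1, -1)
  u_2 = (-8/3, 19/6, 13/6)
  u_3 = (9/131, 63/131, -81/131)

Apply the Gram-Schmidt recurrence
  u_1 = v_1
  u_i = v_i − Σ_{j<i} ((v_i · u_j) / (u_j · u_j)) · u_j.

Step by step this gives:
  u_1 = (-2, -1, -1)
  u_2 = (-8/3, 19/6, 13/6)
  u_3 = (9/131, 63/131, -81/131)

Orthogonality check:
  u_2 · u_1 = 0 (should be 0)
  u_3 · u_1 = 0 (should be 0)
  u_3 · u_2 = 0 (should be 0)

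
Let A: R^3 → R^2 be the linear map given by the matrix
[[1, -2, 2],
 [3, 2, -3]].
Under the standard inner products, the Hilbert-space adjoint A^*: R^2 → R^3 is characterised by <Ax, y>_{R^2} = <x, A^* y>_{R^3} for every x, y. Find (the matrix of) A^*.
A^* = A^T =
[[1, 3],
 [-2, 2],
 [2, -3]]

For real matrices with standard dot products, the defining identity <Ax, y> = <x, A^* y> gives (Ax)^T y = x^T (A^*) y, i.e. x^T A^T y = x^T (A^*) y. Since this holds for all x, y, we must have A^* = A^T. Therefore
A^* =
[[1, 3],
 [-2, 2],
 [2, -3]].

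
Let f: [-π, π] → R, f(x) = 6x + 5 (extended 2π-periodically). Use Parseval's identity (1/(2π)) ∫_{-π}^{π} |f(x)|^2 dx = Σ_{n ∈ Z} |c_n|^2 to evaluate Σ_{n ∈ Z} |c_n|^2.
Σ |c_n|^2 = 12π^2 + 25

Expand and integrate term by term over [-π, π]:
  ∫ (6x)^2 dx = 36·(2π^3/3); ∫ 2·6·(5)·x dx = 0 (odd integrand); ∫ 5^2 dx = 25·2π.
So (1/(2π)) ∫_{-π}^{π} (6x + 5)^2 dx = 36π^2/3 + 25 = 12π^2 + 25.
Parseval ⇒ Σ |c_n|^2 = 12π^2 + 25.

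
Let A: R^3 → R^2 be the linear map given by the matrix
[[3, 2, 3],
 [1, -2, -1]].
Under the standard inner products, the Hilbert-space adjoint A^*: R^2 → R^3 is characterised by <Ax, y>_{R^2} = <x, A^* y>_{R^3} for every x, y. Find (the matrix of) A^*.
A^* = A^T =
[[3, 1],
 [2, -2],
 [3, -1]]

For real matrices with standard dot products, the defining identity <Ax, y> = <x, A^* y> gives (Ax)^T y = x^T (A^*) y, i.e. x^T A^T y = x^T (A^*) y. Since this holds for all x, y, we must have A^* = A^T. Therefore
A^* =
[[3, 1],
 [2, -2],
 [3, -1]].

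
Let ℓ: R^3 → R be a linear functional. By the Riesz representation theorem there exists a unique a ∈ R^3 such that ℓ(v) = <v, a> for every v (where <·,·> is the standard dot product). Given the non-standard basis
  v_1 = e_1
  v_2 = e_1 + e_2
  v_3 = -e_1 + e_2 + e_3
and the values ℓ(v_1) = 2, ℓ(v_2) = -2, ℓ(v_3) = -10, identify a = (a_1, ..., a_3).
a = (2, -4, -4)

Write a = (a_1, ..., a_3) in the standard basis. For each basis vector v_i, ℓ(v_i) = <v_i, a> is a linear equation in the a_j's. Collect the n equations into a matrix system V a = ℓ, where row i of V is v_i (expressed in the standard basis). Since V is invertible (lower-triangular with 1s on the diagonal, up to permutation), solve by back-substitution:
  V =
[[1, 0, 0],
 [1, 1, 0],
 [-1, 1, 1]]
  V a = (2, -2, -10)
Solving gives a = (2, -4, -4).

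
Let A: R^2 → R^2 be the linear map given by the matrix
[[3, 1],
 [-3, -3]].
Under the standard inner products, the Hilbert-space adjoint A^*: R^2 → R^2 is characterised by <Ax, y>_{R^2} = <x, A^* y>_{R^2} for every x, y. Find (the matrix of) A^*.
A^* = A^T =
[[3, -3],
 [1, -3]]

For real matrices with standard dot products, the defining identity <Ax, y> = <x, A^* y> gives (Ax)^T y = x^T (A^*) y, i.e. x^T A^T y = x^T (A^*) y. Since this holds for all x, y, we must have A^* = A^T. Therefore
A^* =
[[3, -3],
 [1, -3]].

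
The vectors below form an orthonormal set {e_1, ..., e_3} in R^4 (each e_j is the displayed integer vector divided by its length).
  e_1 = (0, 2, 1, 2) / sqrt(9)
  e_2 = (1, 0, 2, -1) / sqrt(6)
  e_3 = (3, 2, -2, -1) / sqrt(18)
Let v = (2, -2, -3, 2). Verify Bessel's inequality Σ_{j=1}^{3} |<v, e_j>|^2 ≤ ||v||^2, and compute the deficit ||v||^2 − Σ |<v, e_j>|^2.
Σ |<v, e_j>|^2 = 9; ||v||^2 = 21; deficit = 12

Write each e_j = u_j / sqrt(<u_j, u_j>) where u_j is the displayed integer vector. Then <v, e_j> = <v, u_j> / sqrt(<u_j, u_j>), so |<v, e_j>|^2 = <v, u_j>^2 / <u_j, u_j>.
Coefficients: <v, e_1> = -3/sqrt(9), <v, e_2> = -6/sqrt(6), <v, e_3> = 6/sqrt(18).
Square and sum: Σ |<v, e_j>|^2 = 9.
Compute ||v||^2 = v·v = 21.
Deficit = 21 − 9 = 12 ≥ 0, confirming Bessel's inequality. (The deficit equals ||v − Σ <v,e_j> e_j||^2, the squared distance from v to span{e_j}.)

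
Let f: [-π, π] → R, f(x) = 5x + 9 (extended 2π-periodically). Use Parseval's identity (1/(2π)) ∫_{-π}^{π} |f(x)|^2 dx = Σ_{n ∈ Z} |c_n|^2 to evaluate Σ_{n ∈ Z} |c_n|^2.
Σ |c_n|^2 = 25π^2/3 + 81

Expand and integrate term by term over [-π, π]:
  ∫ (5x)^2 dx = 25·(2π^3/3); ∫ 2·5·(9)·x dx = 0 (odd integrand); ∫ 9^2 dx = 81·2π.
So (1/(2π)) ∫_{-π}^{π} (5x + 9)^2 dx = 25π^2/3 + 81 = 25π^2/3 + 81.
Parseval ⇒ Σ |c_n|^2 = 25π^2/3 + 81.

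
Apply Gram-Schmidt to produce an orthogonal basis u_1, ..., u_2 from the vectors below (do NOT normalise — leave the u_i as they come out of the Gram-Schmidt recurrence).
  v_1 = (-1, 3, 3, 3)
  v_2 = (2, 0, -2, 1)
Orthogonal basis:
  u_1 = (-1, 3, 3, 3)
  u_2 = (51/28, 15/28, -41/28, 43/28)

Apply the Gram-Schmidt recurrence
  u_1 = v_1
  u_i = v_i − Σ_{j<i} ((v_i · u_j) / (u_j · u_j)) · u_j.

Step by step this gives:
  u_1 = (-1, 3, 3, 3)
  u_2 = (51/28, 15/28, -41/28, 43/28)

Orthogonality check:
  u_2 · u_1 = 0 (should be 0)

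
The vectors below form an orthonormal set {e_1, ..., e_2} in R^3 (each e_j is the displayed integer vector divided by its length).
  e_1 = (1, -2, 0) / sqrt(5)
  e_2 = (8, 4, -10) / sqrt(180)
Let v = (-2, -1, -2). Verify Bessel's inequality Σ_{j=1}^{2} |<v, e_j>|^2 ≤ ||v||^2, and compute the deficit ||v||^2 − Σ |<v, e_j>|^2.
Σ |<v, e_j>|^2 = 0; ||v||^2 = 9; deficit = 9

Write each e_j = u_j / sqrt(<u_j, u_j>) where u_j is the displayed integer vector. Then <v, e_j> = <v, u_j> / sqrt(<u_j, u_j>), so |<v, e_j>|^2 = <v, u_j>^2 / <u_j, u_j>.
Coefficients: <v, e_1> = 0/sqrt(5), <v, e_2> = 0/sqrt(180).
Square and sum: Σ |<v, e_j>|^2 = 0.
Compute ||v||^2 = v·v = 9.
Deficit = 9 − 0 = 9 ≥ 0, confirming Bessel's inequality. (The deficit equals ||v − Σ <v,e_j> e_j||^2, the squared distance from v to span{e_j}.)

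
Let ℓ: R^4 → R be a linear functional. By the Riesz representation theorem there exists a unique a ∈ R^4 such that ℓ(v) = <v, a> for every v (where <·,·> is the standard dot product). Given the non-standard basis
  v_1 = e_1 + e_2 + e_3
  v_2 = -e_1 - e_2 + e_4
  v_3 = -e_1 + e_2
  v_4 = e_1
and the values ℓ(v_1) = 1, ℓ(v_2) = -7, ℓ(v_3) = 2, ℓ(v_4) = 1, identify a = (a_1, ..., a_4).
a = (1, 3, -3, -3)

Write a = (a_1, ..., a_4) in the standard basis. For each basis vector v_i, ℓ(v_i) = <v_i, a> is a linear equation in the a_j's. Collect the n equations into a matrix system V a = ℓ, where row i of V is v_i (expressed in the standard basis). Since V is invertible (lower-triangular with 1s on the diagonal, up to permutation), solve by back-substitution:
  V =
[[1, 1, 1, 0],
 [-1, -1, 0, 1],
 [-1, 1, 0, 0],
 [1, 0, 0, 0]]
  V a = (1, -7, 2, 1)
Solving gives a = (1, 3, -3, -3).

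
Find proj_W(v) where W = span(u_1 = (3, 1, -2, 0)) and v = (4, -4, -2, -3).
proj_W(v) = (18/7, 6/7, -12/7, 0)

Set up U = [u_1 | ... | u_1] ∈ R^(4×1). The projector onto W = col(U) is P = U (U^T U)^(-1) U^T.
Compute U^T U =
  [14],
and U^T v = (12).
Solve U^T U · c = U^T v for the coefficients: c = (6/7). The projection is proj_W(v) = U c.
Check: (v - proj_W(v)) · u_1 = 0  (should be 0).
Result: proj_W(v) = (18/7, 6/7, -12/7, 0).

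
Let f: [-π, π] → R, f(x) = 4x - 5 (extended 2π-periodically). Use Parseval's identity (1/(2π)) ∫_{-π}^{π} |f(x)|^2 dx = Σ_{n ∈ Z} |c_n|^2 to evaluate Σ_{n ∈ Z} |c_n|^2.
Σ |c_n|^2 = 16π^2/3 + 25

Expand and integrate term by term over [-π, π]:
  ∫ (4x)^2 dx = 16·(2π^3/3); ∫ 2·4·(-5)·x dx = 0 (odd integrand); ∫ (-5)^2 dx = 25·2π.
So (1/(2π)) ∫_{-π}^{π} (4x - 5)^2 dx = 16π^2/3 + 25 = 16π^2/3 + 25.
Parseval ⇒ Σ |c_n|^2 = 16π^2/3 + 25.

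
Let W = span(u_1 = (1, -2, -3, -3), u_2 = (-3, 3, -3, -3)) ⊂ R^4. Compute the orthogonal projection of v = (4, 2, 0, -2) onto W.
proj_W(v) = (42/83, -66/83, -54/83, -54/83)

Set up U = [u_1 | ... | u_2] ∈ R^(4×2). The projector onto W = col(U) is P = U (U^T U)^(-1) U^T.
Compute U^T U =
  [23, 9]
  [9, 36],
and U^T v = (6, 0).
Solve U^T U · c = U^T v for the coefficients: c = (24/83, -6/83). The projection is proj_W(v) = U c.
Check: (v - proj_W(v)) · u_1 = 0  (should be 0).
Check: (v - proj_W(v)) · u_2 = 0  (should be 0).
Result: proj_W(v) = (42/83, -66/83, -54/83, -54/83).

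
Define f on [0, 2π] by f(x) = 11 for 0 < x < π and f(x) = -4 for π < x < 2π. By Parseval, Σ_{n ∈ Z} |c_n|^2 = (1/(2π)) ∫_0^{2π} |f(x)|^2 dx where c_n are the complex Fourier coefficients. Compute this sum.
Σ |c_n|^2 = 137/2

Parseval equates the L^2 energy of f (normalised by 1/(2π)) with the ℓ^2 sum of its Fourier coefficients: (1/(2π)) ∫_0^{2π} |f|^2 = Σ |c_n|^2.
Compute the left side: (1/(2π)) [∫_0^π 11^2 dx + ∫_π^{2π} (-4)^2 dx] = (1/(2π)) · (121π + 16π) = (121 + 16)/2 = 137/2.
So Σ_{n ∈ Z} |c_n|^2 = 137/2.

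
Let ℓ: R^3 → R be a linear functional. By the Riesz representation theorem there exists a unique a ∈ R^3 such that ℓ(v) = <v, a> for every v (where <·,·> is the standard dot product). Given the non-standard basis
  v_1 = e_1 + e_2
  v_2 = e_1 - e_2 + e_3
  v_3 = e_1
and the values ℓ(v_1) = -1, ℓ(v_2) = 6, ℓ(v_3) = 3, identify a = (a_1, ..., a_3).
a = (3, -4, -1)

Write a = (a_1, ..., a_3) in the standard basis. For each basis vector v_i, ℓ(v_i) = <v_i, a> is a linear equation in the a_j's. Collect the n equations into a matrix system V a = ℓ, where row i of V is v_i (expressed in the standard basis). Since V is invertible (lower-triangular with 1s on the diagonal, up to permutation), solve by back-substitution:
  V =
[[1, 1, 0],
 [1, -1, 1],
 [1, 0, 0]]
  V a = (-1, 6, 3)
Solving gives a = (3, -4, -1).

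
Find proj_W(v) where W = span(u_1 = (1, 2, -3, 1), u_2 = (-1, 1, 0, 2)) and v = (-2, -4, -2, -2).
proj_W(v) = (2/3, -4/3, 2/3, -2)

Set up U = [u_1 | ... | u_2] ∈ R^(4×2). The projector onto W = col(U) is P = U (U^T U)^(-1) U^T.
Compute U^T U =
  [15, 3]
  [3, 6],
and U^T v = (-6, -6).
Solve U^T U · c = U^T v for the coefficients: c = (-2/9, -8/9). The projection is proj_W(v) = U c.
Check: (v - proj_W(v)) · u_1 = 0  (should be 0).
Check: (v - proj_W(v)) · u_2 = 0  (should be 0).
Result: proj_W(v) = (2/3, -4/3, 2/3, -2).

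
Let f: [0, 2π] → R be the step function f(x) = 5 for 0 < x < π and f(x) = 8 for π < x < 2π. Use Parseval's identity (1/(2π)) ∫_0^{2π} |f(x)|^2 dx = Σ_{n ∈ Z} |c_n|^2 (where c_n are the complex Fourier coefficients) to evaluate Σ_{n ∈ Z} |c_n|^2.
Σ |c_n|^2 = 89/2

Parseval equates the L^2 energy of f (normalised by 1/(2π)) with the ℓ^2 sum of its Fourier coefficients: (1/(2π)) ∫_0^{2π} |f|^2 = Σ |c_n|^2.
Compute the left side: (1/(2π)) [∫_0^π 5^2 dx + ∫_π^{2π} 8^2 dx] = (1/(2π)) · (25π + 64π) = (25 + 64)/2 = 89/2.
So Σ_{n ∈ Z} |c_n|^2 = 89/2.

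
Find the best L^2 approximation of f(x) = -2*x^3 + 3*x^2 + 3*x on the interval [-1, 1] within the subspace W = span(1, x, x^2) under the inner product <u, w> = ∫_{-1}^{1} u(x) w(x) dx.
g(x) = 3*x^2 + 9*x/5

The best approximation g ∈ W is the orthogonal projection of f onto W. Writing g = a_0 + a_1 x + a_2 x^2, the coefficients solve the normal equations G · a = b where
  G_{ij} = <φ_i, φ_j> and b_i = <f, φ_i>, with φ_0 = 1, φ_1 = x, φ_2 = x^2.
G =
  [2, 0, 2/3]
  [0, 2/3, 0]
  [2/3, 0, 2/5],
b = (2, 6/5, 6/5).
Solving gives a_0 = 0, a_1 = 9/5, a_2 = 3, so
  g(x) = 3*x^2 + 9*x/5.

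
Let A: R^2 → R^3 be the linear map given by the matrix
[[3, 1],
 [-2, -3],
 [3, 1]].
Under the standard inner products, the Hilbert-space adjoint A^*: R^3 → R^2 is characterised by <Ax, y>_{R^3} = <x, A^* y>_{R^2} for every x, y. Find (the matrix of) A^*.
A^* = A^T =
[[3, -2, 3],
 [1, -3, 1]]

For real matrices with standard dot products, the defining identity <Ax, y> = <x, A^* y> gives (Ax)^T y = x^T (A^*) y, i.e. x^T A^T y = x^T (A^*) y. Since this holds for all x, y, we must have A^* = A^T. Therefore
A^* =
[[3, -2, 3],
 [1, -3, 1]].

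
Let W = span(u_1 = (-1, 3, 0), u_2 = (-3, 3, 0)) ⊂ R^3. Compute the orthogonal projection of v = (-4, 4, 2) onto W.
proj_W(v) = (-4, 4, 0)

Set up U = [u_1 | ... | u_2] ∈ R^(3×2). The projector onto W = col(U) is P = U (U^T U)^(-1) U^T.
Compute U^T U =
  [10, 12]
  [12, 18],
and U^T v = (16, 24).
Solve U^T U · c = U^T v for the coefficients: c = (0, 4/3). The projection is proj_W(v) = U c.
Check: (v - proj_W(v)) · u_1 = 0  (should be 0).
Check: (v - proj_W(v)) · u_2 = 0  (should be 0).
Result: proj_W(v) = (-4, 4, 0).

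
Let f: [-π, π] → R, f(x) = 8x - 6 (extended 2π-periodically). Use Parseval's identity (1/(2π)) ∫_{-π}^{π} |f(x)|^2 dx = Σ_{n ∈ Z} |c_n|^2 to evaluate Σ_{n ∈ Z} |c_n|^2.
Σ |c_n|^2 = 64π^2/3 + 36

Expand and integrate term by term over [-π, π]:
  ∫ (8x)^2 dx = 64·(2π^3/3); ∫ 2·8·(-6)·x dx = 0 (odd integrand); ∫ (-6)^2 dx = 36·2π.
So (1/(2π)) ∫_{-π}^{π} (8x - 6)^2 dx = 64π^2/3 + 36 = 64π^2/3 + 36.
Parseval ⇒ Σ |c_n|^2 = 64π^2/3 + 36.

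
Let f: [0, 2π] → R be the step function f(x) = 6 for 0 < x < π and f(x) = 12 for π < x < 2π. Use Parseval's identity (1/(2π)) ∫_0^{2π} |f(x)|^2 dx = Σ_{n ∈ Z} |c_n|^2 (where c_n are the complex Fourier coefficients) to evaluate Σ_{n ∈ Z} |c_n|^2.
Σ |c_n|^2 = 90

Parseval equates the L^2 energy of f (normalised by 1/(2π)) with the ℓ^2 sum of its Fourier coefficients: (1/(2π)) ∫_0^{2π} |f|^2 = Σ |c_n|^2.
Compute the left side: (1/(2π)) [∫_0^π 6^2 dx + ∫_π^{2π} 12^2 dx] = (1/(2π)) · (36π + 144π) = (36 + 144)/2 = 90.
So Σ_{n ∈ Z} |c_n|^2 = 90.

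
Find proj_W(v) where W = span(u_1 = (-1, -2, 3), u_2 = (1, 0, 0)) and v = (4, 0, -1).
proj_W(v) = (4, 6/13, -9/13)

Set up U = [u_1 | ... | u_2] ∈ R^(3×2). The projector onto W = col(U) is P = U (U^T U)^(-1) U^T.
Compute U^T U =
  [14, -1]
  [-1, 1],
and U^T v = (-7, 4).
Solve U^T U · c = U^T v for the coefficients: c = (-3/13, 49/13). The projection is proj_W(v) = U c.
Check: (v - proj_W(v)) · u_1 = 0  (should be 0).
Check: (v - proj_W(v)) · u_2 = 0  (should be 0).
Result: proj_W(v) = (4, 6/13, -9/13).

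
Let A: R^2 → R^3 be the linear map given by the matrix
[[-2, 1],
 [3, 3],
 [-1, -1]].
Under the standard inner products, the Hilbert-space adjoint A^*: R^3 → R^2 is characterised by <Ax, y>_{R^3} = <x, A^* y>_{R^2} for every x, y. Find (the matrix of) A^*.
A^* = A^T =
[[-2, 3, -1],
 [1, 3, -1]]

For real matrices with standard dot products, the defining identity <Ax, y> = <x, A^* y> gives (Ax)^T y = x^T (A^*) y, i.e. x^T A^T y = x^T (A^*) y. Since this holds for all x, y, we must have A^* = A^T. Therefore
A^* =
[[-2, 3, -1],
 [1, 3, -1]].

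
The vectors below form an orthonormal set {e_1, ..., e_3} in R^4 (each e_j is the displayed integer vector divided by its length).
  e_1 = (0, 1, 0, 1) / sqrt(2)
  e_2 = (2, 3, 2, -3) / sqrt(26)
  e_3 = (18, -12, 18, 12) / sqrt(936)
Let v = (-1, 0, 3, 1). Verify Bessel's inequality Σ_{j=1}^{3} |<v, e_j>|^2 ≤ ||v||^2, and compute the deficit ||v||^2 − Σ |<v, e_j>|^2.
Σ |<v, e_j>|^2 = 3; ||v||^2 = 11; deficit = 8

Write each e_j = u_j / sqrt(<u_j, u_j>) where u_j is the displayed integer vector. Then <v, e_j> = <v, u_j> / sqrt(<u_j, u_j>), so |<v, e_j>|^2 = <v, u_j>^2 / <u_j, u_j>.
Coefficients: <v, e_1> = 1/sqrt(2), <v, e_2> = 1/sqrt(26), <v, e_3> = 48/sqrt(936).
Square and sum: Σ |<v, e_j>|^2 = 3.
Compute ||v||^2 = v·v = 11.
Deficit = 11 − 3 = 8 ≥ 0, confirming Bessel's inequality. (The deficit equals ||v − Σ <v,e_j> e_j||^2, the squared distance from v to span{e_j}.)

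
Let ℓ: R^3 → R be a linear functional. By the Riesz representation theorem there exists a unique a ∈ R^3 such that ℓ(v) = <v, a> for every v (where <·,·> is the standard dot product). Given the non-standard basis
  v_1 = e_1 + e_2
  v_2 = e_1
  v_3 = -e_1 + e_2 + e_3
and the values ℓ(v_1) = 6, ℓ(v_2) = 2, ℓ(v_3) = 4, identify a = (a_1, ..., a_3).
a = (2, 4, 2)

Write a = (a_1, ..., a_3) in the standard basis. For each basis vector v_i, ℓ(v_i) = <v_i, a> is a linear equation in the a_j's. Collect the n equations into a matrix system V a = ℓ, where row i of V is v_i (expressed in the standard basis). Since V is invertible (lower-triangular with 1s on the diagonal, up to permutation), solve by back-substitution:
  V =
[[1, 1, 0],
 [1, 0, 0],
 [-1, 1, 1]]
  V a = (6, 2, 4)
Solving gives a = (2, 4, 2).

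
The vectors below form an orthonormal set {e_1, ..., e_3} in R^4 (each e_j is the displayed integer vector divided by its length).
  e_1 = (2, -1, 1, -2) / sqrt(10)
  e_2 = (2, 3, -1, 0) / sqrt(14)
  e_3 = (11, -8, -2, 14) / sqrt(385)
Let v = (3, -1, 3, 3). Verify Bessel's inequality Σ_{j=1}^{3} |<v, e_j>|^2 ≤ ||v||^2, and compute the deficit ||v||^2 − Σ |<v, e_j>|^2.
Σ |<v, e_j>|^2 = 17; ||v||^2 = 28; deficit = 11

Write each e_j = u_j / sqrt(<u_j, u_j>) where u_j is the displayed integer vector. Then <v, e_j> = <v, u_j> / sqrt(<u_j, u_j>), so |<v, e_j>|^2 = <v, u_j>^2 / <u_j, u_j>.
Coefficients: <v, e_1> = 4/sqrt(10), <v, e_2> = 0/sqrt(14), <v, e_3> = 77/sqrt(385).
Square and sum: Σ |<v, e_j>|^2 = 17.
Compute ||v||^2 = v·v = 28.
Deficit = 28 − 17 = 11 ≥ 0, confirming Bessel's inequality. (The deficit equals ||v − Σ <v,e_j> e_j||^2, the squared distance from v to span{e_j}.)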